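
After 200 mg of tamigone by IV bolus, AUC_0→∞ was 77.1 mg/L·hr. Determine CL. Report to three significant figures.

CL = 2.59 L/hr

CL = Dose_iv / AUC_0→∞
   = 200 / 77.1 = 2.59403 L/hr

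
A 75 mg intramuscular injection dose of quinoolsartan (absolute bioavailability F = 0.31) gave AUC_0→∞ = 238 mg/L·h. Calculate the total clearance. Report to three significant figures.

CL = F × Dose / AUC_0→∞
   = 0.31 × 75 / 238 = 0.0976891 L/h

CL = 0.0977 L/h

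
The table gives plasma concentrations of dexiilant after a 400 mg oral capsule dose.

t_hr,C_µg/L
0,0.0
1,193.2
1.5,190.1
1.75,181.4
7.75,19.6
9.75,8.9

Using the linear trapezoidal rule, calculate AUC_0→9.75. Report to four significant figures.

AUC = 870.4 µg/L·hr

Trapezoidal AUC_0→9.75:
  [0→1]: (0.0+193.2)/2 × 1 = 96.6
  [1→1.5]: (193.2+190.1)/2 × 0.5 = 95.825
  [1.5→1.75]: (190.1+181.4)/2 × 0.25 = 46.4375
  [1.75→7.75]: (181.4+19.6)/2 × 6 = 603.0
  [7.75→9.75]: (19.6+8.9)/2 × 2 = 28.5
  Sum = 870.3625 µg/L·hr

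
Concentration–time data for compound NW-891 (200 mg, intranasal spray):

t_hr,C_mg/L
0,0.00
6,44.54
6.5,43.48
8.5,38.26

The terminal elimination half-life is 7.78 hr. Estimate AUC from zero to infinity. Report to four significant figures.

Trapezoidal AUC_0→8.5:
  [0→6]: (0.00+44.54)/2 × 6 = 133.62
  [6→6.5]: (44.54+43.48)/2 × 0.5 = 22.005
  [6.5→8.5]: (43.48+38.26)/2 × 2 = 81.74
  Sum = 237.365 mg/L·hr
k_e = ln2 / t½ = 0.693147 / 7.78 = 0.0891 hr^-1
Extrapolated tail: C_last / k_e = 38.26 / 0.0891 = 429.405
AUC_0→∞ = 237.365 + 429.405 = 666.77 mg/L·hr

AUC = 666.8 mg/L·hr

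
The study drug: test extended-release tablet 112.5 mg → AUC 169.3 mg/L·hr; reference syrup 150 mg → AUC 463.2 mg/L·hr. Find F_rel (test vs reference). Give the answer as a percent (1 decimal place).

F_rel = (AUC_test/D_test) / (AUC_ref/D_ref)
      = (169.3/112.5) / (463.2/150)
      = 1.50489 / 3.088 = 0.4873 = 48.73%

F_rel = 48.7%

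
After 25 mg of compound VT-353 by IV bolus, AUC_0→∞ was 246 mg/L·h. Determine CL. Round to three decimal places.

CL = 0.102 L/h

CL = Dose_iv / AUC_0→∞
   = 25 / 246 = 0.101626 L/h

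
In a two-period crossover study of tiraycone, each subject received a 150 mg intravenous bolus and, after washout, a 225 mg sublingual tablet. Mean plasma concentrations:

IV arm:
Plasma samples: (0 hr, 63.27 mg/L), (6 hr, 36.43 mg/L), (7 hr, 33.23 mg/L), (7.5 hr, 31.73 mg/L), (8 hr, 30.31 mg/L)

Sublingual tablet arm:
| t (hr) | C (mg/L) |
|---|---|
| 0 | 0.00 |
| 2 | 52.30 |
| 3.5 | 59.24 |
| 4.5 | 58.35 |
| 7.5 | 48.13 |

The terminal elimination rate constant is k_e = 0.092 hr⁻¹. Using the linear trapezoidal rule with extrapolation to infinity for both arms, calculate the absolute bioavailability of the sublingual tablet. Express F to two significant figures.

F = 0.84

Trapezoidal AUC_0→8 (IV):
  [0→6]: (63.27+36.43)/2 × 6 = 299.1
  [6→7]: (36.43+33.23)/2 × 1 = 34.83
  [7→7.5]: (33.23+31.73)/2 × 0.5 = 16.24
  [7.5→8]: (31.73+30.31)/2 × 0.5 = 15.51
  Sum = 365.68 mg/L·hr
IV tail: 30.31/0.092 = 329.457; AUC_iv,0→∞ = 365.68 + 329.457 = 695.137 mg/L·hr
Trapezoidal AUC_0→7.5 (sublingual tablet):
  [0→2]: (0.00+52.30)/2 × 2 = 52.3
  [2→3.5]: (52.30+59.24)/2 × 1.5 = 83.655
  [3.5→4.5]: (59.24+58.35)/2 × 1 = 58.795
  [4.5→7.5]: (58.35+48.13)/2 × 3 = 159.72
  Sum = 354.47 mg/L·hr
sublingual tablet tail: 48.13/0.092 = 523.152; AUC_ev,0→∞ = 354.47 + 523.152 = 877.622 mg/L·hr
F = (AUC_ev/D_ev)/(AUC_iv/D_iv) = (877.622/225)/(695.137/150) = 3.90054/4.63425 = 0.8417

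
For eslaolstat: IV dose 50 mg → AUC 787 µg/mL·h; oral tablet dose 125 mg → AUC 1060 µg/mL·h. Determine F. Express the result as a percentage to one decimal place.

F = 53.9%

F = (AUC_ev / D_ev) / (AUC_iv / D_iv)
  = (1060/125) / (787/50)
  = 8.48 / 15.74 = 0.5388
  = 53.88%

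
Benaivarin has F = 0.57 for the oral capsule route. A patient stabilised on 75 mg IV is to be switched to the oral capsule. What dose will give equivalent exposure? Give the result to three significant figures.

D_oral = 132 mg

For equal systemic exposure: F × D_ev = D_iv
D_ev = D_iv / F = 75 / 0.57 = 131.579 mg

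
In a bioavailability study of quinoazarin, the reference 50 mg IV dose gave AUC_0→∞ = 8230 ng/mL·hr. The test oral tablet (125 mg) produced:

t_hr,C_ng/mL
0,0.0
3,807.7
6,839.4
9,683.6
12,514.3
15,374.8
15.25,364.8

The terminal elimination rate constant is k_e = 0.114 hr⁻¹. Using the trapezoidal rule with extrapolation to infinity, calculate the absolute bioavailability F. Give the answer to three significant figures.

Trapezoidal AUC_0→15.25 (oral tablet):
  [0→3]: (0.0+807.7)/2 × 3 = 1211.55
  [3→6]: (807.7+839.4)/2 × 3 = 2470.65
  [6→9]: (839.4+683.6)/2 × 3 = 2284.5
  [9→12]: (683.6+514.3)/2 × 3 = 1796.85
  [12→15]: (514.3+374.8)/2 × 3 = 1333.65
  [15→15.25]: (374.8+364.8)/2 × 0.25 = 92.45
  Sum = 9189.65 ng/mL·hr
Tail: C_last/k_e = 364.8/0.114 = 3200.000
AUC_0→∞ (oral tablet) = 9189.65 + 3200.000 = 12389.65 ng/mL·hr
F = (AUC_ev/D_ev)/(AUC_iv/D_iv) = (12389.65/125)/(8230/50) = 99.1172/164.6 = 0.6022

F = 0.602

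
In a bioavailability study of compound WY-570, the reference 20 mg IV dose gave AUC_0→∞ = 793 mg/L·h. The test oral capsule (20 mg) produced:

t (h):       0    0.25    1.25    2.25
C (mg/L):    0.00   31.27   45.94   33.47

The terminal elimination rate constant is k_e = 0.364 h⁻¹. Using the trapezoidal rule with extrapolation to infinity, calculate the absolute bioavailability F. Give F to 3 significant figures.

F = 0.220

Trapezoidal AUC_0→2.25 (oral capsule):
  [0→0.25]: (0.00+31.27)/2 × 0.25 = 3.90875
  [0.25→1.25]: (31.27+45.94)/2 × 1 = 38.605
  [1.25→2.25]: (45.94+33.47)/2 × 1 = 39.705
  Sum = 82.21875 mg/L·h
Tail: C_last/k_e = 33.47/0.364 = 91.951
AUC_0→∞ (oral capsule) = 82.21875 + 91.951 = 174.16975 mg/L·h
F = (AUC_ev/D_ev)/(AUC_iv/D_iv) = (174.16975/20)/(793/20) = 8.7084875/39.65 = 0.2196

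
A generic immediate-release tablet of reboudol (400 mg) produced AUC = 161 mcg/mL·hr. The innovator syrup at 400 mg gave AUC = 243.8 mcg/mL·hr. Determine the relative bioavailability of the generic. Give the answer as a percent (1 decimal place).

F_rel = 66.0%

F_rel = (AUC_test/D_test) / (AUC_ref/D_ref)
      = (161/400) / (243.8/400)
      = 0.4025 / 0.6095 = 0.6604 = 66.04%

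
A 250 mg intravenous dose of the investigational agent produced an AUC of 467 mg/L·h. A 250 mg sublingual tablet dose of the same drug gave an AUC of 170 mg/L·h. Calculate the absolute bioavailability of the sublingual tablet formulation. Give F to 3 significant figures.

F = (AUC_ev / D_ev) / (AUC_iv / D_iv)
  = (170/250) / (467/250)
  = 0.68 / 1.868 = 0.3640

F = 0.364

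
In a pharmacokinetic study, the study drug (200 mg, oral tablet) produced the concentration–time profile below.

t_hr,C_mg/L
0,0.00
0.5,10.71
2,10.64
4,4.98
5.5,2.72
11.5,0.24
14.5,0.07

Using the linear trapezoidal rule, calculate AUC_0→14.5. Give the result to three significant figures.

Trapezoidal AUC_0→14.5:
  [0→0.5]: (0.00+10.71)/2 × 0.5 = 2.6775
  [0.5→2]: (10.71+10.64)/2 × 1.5 = 16.0125
  [2→4]: (10.64+4.98)/2 × 2 = 15.62
  [4→5.5]: (4.98+2.72)/2 × 1.5 = 5.775
  [5.5→11.5]: (2.72+0.24)/2 × 6 = 8.88
  [11.5→14.5]: (0.24+0.07)/2 × 3 = 0.465
  Sum = 49.43 mg/L·hr

AUC = 49.4 mg/L·hr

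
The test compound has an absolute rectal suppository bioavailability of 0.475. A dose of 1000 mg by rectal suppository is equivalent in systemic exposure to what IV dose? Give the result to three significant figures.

Systemic exposure from an extravascular dose = F × D_ev, so the equivalent IV dose is F × D_ev.
D_iv = F × D_ev = 0.475 × 1000 = 475 mg

D_iv = 475 mg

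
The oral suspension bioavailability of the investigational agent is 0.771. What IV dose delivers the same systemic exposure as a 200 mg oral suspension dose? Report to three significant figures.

D_iv = 154 mg

Systemic exposure from an extravascular dose = F × D_ev, so the equivalent IV dose is F × D_ev.
D_iv = F × D_ev = 0.771 × 200 = 154.2 mg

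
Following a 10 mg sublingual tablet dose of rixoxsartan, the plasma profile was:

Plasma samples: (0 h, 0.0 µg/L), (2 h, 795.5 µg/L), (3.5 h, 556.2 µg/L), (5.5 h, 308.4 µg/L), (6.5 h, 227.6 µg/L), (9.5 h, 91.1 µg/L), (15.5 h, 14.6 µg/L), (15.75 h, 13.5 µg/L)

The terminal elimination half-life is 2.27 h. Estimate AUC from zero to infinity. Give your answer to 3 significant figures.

AUC = 3780 µg/L·h

Trapezoidal AUC_0→15.75:
  [0→2]: (0.0+795.5)/2 × 2 = 795.5
  [2→3.5]: (795.5+556.2)/2 × 1.5 = 1013.775
  [3.5→5.5]: (556.2+308.4)/2 × 2 = 864.6
  [5.5→6.5]: (308.4+227.6)/2 × 1 = 268.0
  [6.5→9.5]: (227.6+91.1)/2 × 3 = 478.05
  [9.5→15.5]: (91.1+14.6)/2 × 6 = 317.1
  [15.5→15.75]: (14.6+13.5)/2 × 0.25 = 3.5125
  Sum = 3740.5375 µg/L·h
k_e = ln2 / t½ = 0.693147 / 2.27 = 0.3054 h^-1
Extrapolated tail: C_last / k_e = 13.5 / 0.3054 = 44.204
AUC_0→∞ = 3740.5375 + 44.204 = 3784.7415 µg/L·h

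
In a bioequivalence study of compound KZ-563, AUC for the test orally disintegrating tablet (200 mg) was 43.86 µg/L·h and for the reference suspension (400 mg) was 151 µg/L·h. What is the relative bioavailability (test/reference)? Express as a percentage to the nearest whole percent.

F_rel = (AUC_test/D_test) / (AUC_ref/D_ref)
      = (43.86/200) / (151/400)
      = 0.2193 / 0.3775 = 0.5809 = 58.09%

F_rel = 58%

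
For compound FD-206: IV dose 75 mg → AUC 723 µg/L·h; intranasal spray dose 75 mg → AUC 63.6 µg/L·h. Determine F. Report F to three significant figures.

F = 0.0880

F = (AUC_ev / D_ev) / (AUC_iv / D_iv)
  = (63.6/75) / (723/75)
  = 0.848 / 9.64 = 0.0880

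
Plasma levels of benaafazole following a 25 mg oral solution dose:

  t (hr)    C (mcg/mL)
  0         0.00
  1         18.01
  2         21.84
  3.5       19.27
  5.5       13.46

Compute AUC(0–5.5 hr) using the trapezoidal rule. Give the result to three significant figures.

Trapezoidal AUC_0→5.5:
  [0→1]: (0.00+18.01)/2 × 1 = 9.005
  [1→2]: (18.01+21.84)/2 × 1 = 19.925
  [2→3.5]: (21.84+19.27)/2 × 1.5 = 30.8325
  [3.5→5.5]: (19.27+13.46)/2 × 2 = 32.73
  Sum = 92.4925 mcg/mL·hr

AUC = 92.5 mcg/mL·hr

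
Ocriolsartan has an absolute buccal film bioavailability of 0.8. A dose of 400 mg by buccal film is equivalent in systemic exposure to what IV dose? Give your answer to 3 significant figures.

Systemic exposure from an extravascular dose = F × D_ev, so the equivalent IV dose is F × D_ev.
D_iv = F × D_ev = 0.8 × 400 = 320 mg

D_iv = 320 mg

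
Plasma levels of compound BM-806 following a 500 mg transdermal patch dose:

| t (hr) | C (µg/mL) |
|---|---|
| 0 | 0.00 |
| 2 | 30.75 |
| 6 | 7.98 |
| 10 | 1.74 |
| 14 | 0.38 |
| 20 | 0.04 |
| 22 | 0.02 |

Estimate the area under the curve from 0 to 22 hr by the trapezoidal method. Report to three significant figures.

AUC = 133 µg/mL·hr

Trapezoidal AUC_0→22:
  [0→2]: (0.00+30.75)/2 × 2 = 30.75
  [2→6]: (30.75+7.98)/2 × 4 = 77.46
  [6→10]: (7.98+1.74)/2 × 4 = 19.44
  [10→14]: (1.74+0.38)/2 × 4 = 4.24
  [14→20]: (0.38+0.04)/2 × 6 = 1.26
  [20→22]: (0.04+0.02)/2 × 2 = 0.06
  Sum = 133.21 µg/mL·hr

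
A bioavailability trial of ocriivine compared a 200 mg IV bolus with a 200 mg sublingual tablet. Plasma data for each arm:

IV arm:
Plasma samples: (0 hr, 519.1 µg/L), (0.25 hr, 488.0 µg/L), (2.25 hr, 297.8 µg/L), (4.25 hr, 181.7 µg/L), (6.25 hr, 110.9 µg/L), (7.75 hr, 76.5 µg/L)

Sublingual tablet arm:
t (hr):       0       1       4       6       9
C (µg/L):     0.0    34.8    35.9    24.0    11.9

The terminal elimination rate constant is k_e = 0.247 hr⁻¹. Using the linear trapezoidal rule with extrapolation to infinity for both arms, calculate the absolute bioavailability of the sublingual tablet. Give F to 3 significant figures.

Trapezoidal AUC_0→7.75 (IV):
  [0→0.25]: (519.1+488.0)/2 × 0.25 = 125.8875
  [0.25→2.25]: (488.0+297.8)/2 × 2 = 785.8
  [2.25→4.25]: (297.8+181.7)/2 × 2 = 479.5
  [4.25→6.25]: (181.7+110.9)/2 × 2 = 292.6
  [6.25→7.75]: (110.9+76.5)/2 × 1.5 = 140.55
  Sum = 1824.3375 µg/L·hr
IV tail: 76.5/0.247 = 309.717; AUC_iv,0→∞ = 1824.3375 + 309.717 = 2134.0545 µg/L·hr
Trapezoidal AUC_0→9 (sublingual tablet):
  [0→1]: (0.0+34.8)/2 × 1 = 17.4
  [1→4]: (34.8+35.9)/2 × 3 = 106.05
  [4→6]: (35.9+24.0)/2 × 2 = 59.9
  [6→9]: (24.0+11.9)/2 × 3 = 53.85
  Sum = 237.2 µg/L·hr
sublingual tablet tail: 11.9/0.247 = 48.178; AUC_ev,0→∞ = 237.2 + 48.178 = 285.378 µg/L·hr
F = (AUC_ev/D_ev)/(AUC_iv/D_iv) = (285.378/200)/(2134.0545/200) = 1.42689/10.6703 = 0.1337

F = 0.134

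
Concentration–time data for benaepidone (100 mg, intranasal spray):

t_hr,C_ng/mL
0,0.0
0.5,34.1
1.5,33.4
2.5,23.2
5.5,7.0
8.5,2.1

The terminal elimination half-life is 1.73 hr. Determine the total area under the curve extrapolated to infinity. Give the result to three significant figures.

Trapezoidal AUC_0→8.5:
  [0→0.5]: (0.0+34.1)/2 × 0.5 = 8.525
  [0.5→1.5]: (34.1+33.4)/2 × 1 = 33.75
  [1.5→2.5]: (33.4+23.2)/2 × 1 = 28.3
  [2.5→5.5]: (23.2+7.0)/2 × 3 = 45.3
  [5.5→8.5]: (7.0+2.1)/2 × 3 = 13.65
  Sum = 129.525 ng/mL·hr
k_e = ln2 / t½ = 0.693147 / 1.73 = 0.4007 hr^-1
Extrapolated tail: C_last / k_e = 2.1 / 0.4007 = 5.241
AUC_0→∞ = 129.525 + 5.241 = 134.766 ng/mL·hr

AUC = 135 ng/mL·hr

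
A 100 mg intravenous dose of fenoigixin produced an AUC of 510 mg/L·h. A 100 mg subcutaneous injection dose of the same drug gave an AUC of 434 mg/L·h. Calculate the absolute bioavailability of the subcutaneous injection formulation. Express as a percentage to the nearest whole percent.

F = (AUC_ev / D_ev) / (AUC_iv / D_iv)
  = (434/100) / (510/100)
  = 4.34 / 5.1 = 0.8510
  = 85.10%

F = 85%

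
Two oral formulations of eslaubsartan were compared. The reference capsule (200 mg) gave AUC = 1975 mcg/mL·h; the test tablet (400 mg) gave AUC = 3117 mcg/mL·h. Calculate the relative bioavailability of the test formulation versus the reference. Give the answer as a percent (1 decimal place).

F_rel = (AUC_test/D_test) / (AUC_ref/D_ref)
      = (3117/400) / (1975/200)
      = 7.7925 / 9.875 = 0.7891 = 78.91%

F_rel = 78.9%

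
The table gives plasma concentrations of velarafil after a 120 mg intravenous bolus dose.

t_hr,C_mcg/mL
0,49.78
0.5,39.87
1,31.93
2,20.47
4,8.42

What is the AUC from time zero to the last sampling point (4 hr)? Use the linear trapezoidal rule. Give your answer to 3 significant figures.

Trapezoidal AUC_0→4:
  [0→0.5]: (49.78+39.87)/2 × 0.5 = 22.4125
  [0.5→1]: (39.87+31.93)/2 × 0.5 = 17.95
  [1→2]: (31.93+20.47)/2 × 1 = 26.2
  [2→4]: (20.47+8.42)/2 × 2 = 28.89
  Sum = 95.4525 mcg/mL·hr

AUC = 95.5 mcg/mL·hr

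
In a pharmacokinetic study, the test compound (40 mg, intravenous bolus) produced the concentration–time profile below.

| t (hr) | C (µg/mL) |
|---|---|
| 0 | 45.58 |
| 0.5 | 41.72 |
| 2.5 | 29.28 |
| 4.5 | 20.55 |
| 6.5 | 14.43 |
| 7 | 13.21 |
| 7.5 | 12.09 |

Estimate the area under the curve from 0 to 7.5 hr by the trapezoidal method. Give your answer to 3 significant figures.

AUC = 191 µg/mL·hr

Trapezoidal AUC_0→7.5:
  [0→0.5]: (45.58+41.72)/2 × 0.5 = 21.825
  [0.5→2.5]: (41.72+29.28)/2 × 2 = 71.0
  [2.5→4.5]: (29.28+20.55)/2 × 2 = 49.83
  [4.5→6.5]: (20.55+14.43)/2 × 2 = 34.98
  [6.5→7]: (14.43+13.21)/2 × 0.5 = 6.91
  [7→7.5]: (13.21+12.09)/2 × 0.5 = 6.325
  Sum = 190.87 µg/mL·hr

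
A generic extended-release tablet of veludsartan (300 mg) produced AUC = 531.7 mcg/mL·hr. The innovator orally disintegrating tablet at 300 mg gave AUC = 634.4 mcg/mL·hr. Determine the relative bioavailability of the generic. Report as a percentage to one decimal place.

F_rel = 83.8%

F_rel = (AUC_test/D_test) / (AUC_ref/D_ref)
      = (531.7/300) / (634.4/300)
      = 1.77233 / 2.11467 = 0.8381 = 83.81%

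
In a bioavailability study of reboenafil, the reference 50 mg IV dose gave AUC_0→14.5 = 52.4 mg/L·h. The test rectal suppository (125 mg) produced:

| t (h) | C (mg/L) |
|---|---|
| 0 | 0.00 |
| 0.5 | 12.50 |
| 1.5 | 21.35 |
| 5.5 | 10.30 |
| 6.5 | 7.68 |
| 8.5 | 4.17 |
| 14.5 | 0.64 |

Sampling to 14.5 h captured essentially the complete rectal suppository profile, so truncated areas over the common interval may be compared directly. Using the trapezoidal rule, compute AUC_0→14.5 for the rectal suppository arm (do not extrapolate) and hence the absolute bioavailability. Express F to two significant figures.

Trapezoidal AUC_0→14.5 (rectal suppository):
  [0→0.5]: (0.00+12.50)/2 × 0.5 = 3.125
  [0.5→1.5]: (12.50+21.35)/2 × 1 = 16.925
  [1.5→5.5]: (21.35+10.30)/2 × 4 = 63.3
  [5.5→6.5]: (10.30+7.68)/2 × 1 = 8.99
  [6.5→8.5]: (7.68+4.17)/2 × 2 = 11.85
  [8.5→14.5]: (4.17+0.64)/2 × 6 = 14.43
  Sum = 118.62 mg/L·h
F = (AUC_ev/D_ev)/(AUC_iv/D_iv) = (118.62/125)/(52.4/50) = 0.94896/1.048 = 0.9055

F = 0.91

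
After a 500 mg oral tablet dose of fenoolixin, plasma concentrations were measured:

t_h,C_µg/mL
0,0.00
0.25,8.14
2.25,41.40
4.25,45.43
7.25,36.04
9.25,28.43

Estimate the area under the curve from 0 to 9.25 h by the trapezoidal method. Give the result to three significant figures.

AUC = 324 µg/mL·h

Trapezoidal AUC_0→9.25:
  [0→0.25]: (0.00+8.14)/2 × 0.25 = 1.0175
  [0.25→2.25]: (8.14+41.40)/2 × 2 = 49.54
  [2.25→4.25]: (41.40+45.43)/2 × 2 = 86.83
  [4.25→7.25]: (45.43+36.04)/2 × 3 = 122.205
  [7.25→9.25]: (36.04+28.43)/2 × 2 = 64.47
  Sum = 324.0625 µg/mL·h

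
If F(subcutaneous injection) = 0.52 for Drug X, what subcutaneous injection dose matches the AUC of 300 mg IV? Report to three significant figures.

D_subcutaneous = 577 mg

For equal systemic exposure: F × D_ev = D_iv
D_ev = D_iv / F = 300 / 0.52 = 576.923 mg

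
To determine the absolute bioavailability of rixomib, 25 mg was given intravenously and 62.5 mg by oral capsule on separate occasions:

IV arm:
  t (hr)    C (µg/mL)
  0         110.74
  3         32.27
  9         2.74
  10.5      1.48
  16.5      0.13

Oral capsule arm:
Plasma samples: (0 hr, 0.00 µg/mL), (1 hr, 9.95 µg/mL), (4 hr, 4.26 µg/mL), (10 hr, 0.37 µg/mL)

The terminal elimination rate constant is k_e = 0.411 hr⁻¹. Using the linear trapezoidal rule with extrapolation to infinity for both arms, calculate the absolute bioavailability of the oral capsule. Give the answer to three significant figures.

F = 0.0501

Trapezoidal AUC_0→16.5 (IV):
  [0→3]: (110.74+32.27)/2 × 3 = 214.515
  [3→9]: (32.27+2.74)/2 × 6 = 105.03
  [9→10.5]: (2.74+1.48)/2 × 1.5 = 3.165
  [10.5→16.5]: (1.48+0.13)/2 × 6 = 4.83
  Sum = 327.54 µg/mL·hr
IV tail: 0.13/0.411 = 0.316; AUC_iv,0→∞ = 327.54 + 0.316 = 327.856 µg/mL·hr
Trapezoidal AUC_0→10 (oral capsule):
  [0→1]: (0.00+9.95)/2 × 1 = 4.975
  [1→4]: (9.95+4.26)/2 × 3 = 21.315
  [4→10]: (4.26+0.37)/2 × 6 = 13.89
  Sum = 40.18 µg/mL·hr
oral capsule tail: 0.37/0.411 = 0.900; AUC_ev,0→∞ = 40.18 + 0.900 = 41.08 µg/mL·hr
F = (AUC_ev/D_ev)/(AUC_iv/D_iv) = (41.08/62.5)/(327.856/25) = 0.65728/13.11424 = 0.0501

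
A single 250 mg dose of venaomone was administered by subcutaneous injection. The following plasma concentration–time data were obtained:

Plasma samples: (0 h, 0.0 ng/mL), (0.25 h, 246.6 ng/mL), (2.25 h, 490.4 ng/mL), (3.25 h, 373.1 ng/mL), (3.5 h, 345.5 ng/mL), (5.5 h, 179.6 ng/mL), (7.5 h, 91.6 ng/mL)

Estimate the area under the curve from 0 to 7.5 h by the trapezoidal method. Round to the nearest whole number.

AUC = 2086 ng/mL·h

Trapezoidal AUC_0→7.5:
  [0→0.25]: (0.0+246.6)/2 × 0.25 = 30.825
  [0.25→2.25]: (246.6+490.4)/2 × 2 = 737.0
  [2.25→3.25]: (490.4+373.1)/2 × 1 = 431.75
  [3.25→3.5]: (373.1+345.5)/2 × 0.25 = 89.825
  [3.5→5.5]: (345.5+179.6)/2 × 2 = 525.1
  [5.5→7.5]: (179.6+91.6)/2 × 2 = 271.2
  Sum = 2085.7 ng/mL·h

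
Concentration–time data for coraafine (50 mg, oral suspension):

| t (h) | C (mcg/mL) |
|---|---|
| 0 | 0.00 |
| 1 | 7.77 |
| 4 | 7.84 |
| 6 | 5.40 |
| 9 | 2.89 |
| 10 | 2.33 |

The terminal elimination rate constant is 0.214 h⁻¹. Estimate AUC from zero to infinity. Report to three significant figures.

Trapezoidal AUC_0→10:
  [0→1]: (0.00+7.77)/2 × 1 = 3.885
  [1→4]: (7.77+7.84)/2 × 3 = 23.415
  [4→6]: (7.84+5.40)/2 × 2 = 13.24
  [6→9]: (5.40+2.89)/2 × 3 = 12.435
  [9→10]: (2.89+2.33)/2 × 1 = 2.61
  Sum = 55.585 mcg/mL·h
Extrapolated tail: C_last / k_e = 2.33 / 0.214 = 10.888
AUC_0→∞ = 55.585 + 10.888 = 66.473 mcg/mL·h

AUC = 66.5 mcg/mL·h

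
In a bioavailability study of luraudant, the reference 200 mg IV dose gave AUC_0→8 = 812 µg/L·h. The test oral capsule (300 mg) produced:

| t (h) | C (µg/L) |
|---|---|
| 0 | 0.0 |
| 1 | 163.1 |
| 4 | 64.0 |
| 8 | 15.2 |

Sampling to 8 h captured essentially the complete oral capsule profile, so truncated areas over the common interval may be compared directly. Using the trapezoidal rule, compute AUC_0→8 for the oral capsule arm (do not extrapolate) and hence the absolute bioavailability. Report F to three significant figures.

Trapezoidal AUC_0→8 (oral capsule):
  [0→1]: (0.0+163.1)/2 × 1 = 81.55
  [1→4]: (163.1+64.0)/2 × 3 = 340.65
  [4→8]: (64.0+15.2)/2 × 4 = 158.4
  Sum = 580.6 µg/L·h
F = (AUC_ev/D_ev)/(AUC_iv/D_iv) = (580.6/300)/(812/200) = 1.93533/4.06 = 0.4767

F = 0.477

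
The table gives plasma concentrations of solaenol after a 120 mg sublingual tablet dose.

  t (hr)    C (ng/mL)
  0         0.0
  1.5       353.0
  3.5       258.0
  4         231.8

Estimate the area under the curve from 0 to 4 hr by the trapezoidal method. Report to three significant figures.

AUC = 998 ng/mL·hr

Trapezoidal AUC_0→4:
  [0→1.5]: (0.0+353.0)/2 × 1.5 = 264.75
  [1.5→3.5]: (353.0+258.0)/2 × 2 = 611.0
  [3.5→4]: (258.0+231.8)/2 × 0.5 = 122.45
  Sum = 998.2 ng/mL·hr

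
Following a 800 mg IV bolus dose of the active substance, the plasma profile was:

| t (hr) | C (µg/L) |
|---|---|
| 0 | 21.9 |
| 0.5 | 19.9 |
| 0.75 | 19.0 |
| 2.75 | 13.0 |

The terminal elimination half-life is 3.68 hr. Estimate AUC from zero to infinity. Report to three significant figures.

AUC = 116 µg/L·hr

Trapezoidal AUC_0→2.75:
  [0→0.5]: (21.9+19.9)/2 × 0.5 = 10.45
  [0.5→0.75]: (19.9+19.0)/2 × 0.25 = 4.8625
  [0.75→2.75]: (19.0+13.0)/2 × 2 = 32.0
  Sum = 47.3125 µg/L·hr
k_e = ln2 / t½ = 0.693147 / 3.68 = 0.1884 hr^-1
Extrapolated tail: C_last / k_e = 13.0 / 0.1884 = 69.002
AUC_0→∞ = 47.3125 + 69.002 = 116.3145 µg/L·hr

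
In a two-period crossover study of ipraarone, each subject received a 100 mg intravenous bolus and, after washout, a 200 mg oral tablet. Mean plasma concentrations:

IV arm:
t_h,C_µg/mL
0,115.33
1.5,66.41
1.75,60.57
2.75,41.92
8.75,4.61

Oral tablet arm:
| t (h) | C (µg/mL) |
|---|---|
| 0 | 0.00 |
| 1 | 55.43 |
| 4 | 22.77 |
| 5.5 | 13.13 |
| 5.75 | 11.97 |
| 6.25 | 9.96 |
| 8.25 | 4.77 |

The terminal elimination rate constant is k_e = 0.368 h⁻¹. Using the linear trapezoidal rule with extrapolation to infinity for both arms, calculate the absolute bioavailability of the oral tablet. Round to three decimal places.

Trapezoidal AUC_0→8.75 (IV):
  [0→1.5]: (115.33+66.41)/2 × 1.5 = 136.305
  [1.5→1.75]: (66.41+60.57)/2 × 0.25 = 15.8725
  [1.75→2.75]: (60.57+41.92)/2 × 1 = 51.245
  [2.75→8.75]: (41.92+4.61)/2 × 6 = 139.59
  Sum = 343.0125 µg/mL·h
IV tail: 4.61/0.368 = 12.527; AUC_iv,0→∞ = 343.0125 + 12.527 = 355.5395 µg/mL·h
Trapezoidal AUC_0→8.25 (oral tablet):
  [0→1]: (0.00+55.43)/2 × 1 = 27.715
  [1→4]: (55.43+22.77)/2 × 3 = 117.3
  [4→5.5]: (22.77+13.13)/2 × 1.5 = 26.925
  [5.5→5.75]: (13.13+11.97)/2 × 0.25 = 3.1375
  [5.75→6.25]: (11.97+9.96)/2 × 0.5 = 5.4825
  [6.25→8.25]: (9.96+4.77)/2 × 2 = 14.73
  Sum = 195.29 µg/mL·h
oral tablet tail: 4.77/0.368 = 12.962; AUC_ev,0→∞ = 195.29 + 12.962 = 208.252 µg/mL·h
F = (AUC_ev/D_ev)/(AUC_iv/D_iv) = (208.252/200)/(355.5395/100) = 1.04126/3.555395 = 0.2929

F = 0.293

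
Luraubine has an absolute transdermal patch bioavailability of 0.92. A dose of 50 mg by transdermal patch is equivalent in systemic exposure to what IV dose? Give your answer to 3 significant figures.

D_iv = 46.0 mg

Systemic exposure from an extravascular dose = F × D_ev, so the equivalent IV dose is F × D_ev.
D_iv = F × D_ev = 0.92 × 50 = 46 mg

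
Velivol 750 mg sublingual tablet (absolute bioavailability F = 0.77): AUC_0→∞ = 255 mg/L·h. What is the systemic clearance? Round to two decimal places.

CL = 2.26 L/h

CL = F × Dose / AUC_0→∞
   = 0.77 × 750 / 255 = 2.26471 L/h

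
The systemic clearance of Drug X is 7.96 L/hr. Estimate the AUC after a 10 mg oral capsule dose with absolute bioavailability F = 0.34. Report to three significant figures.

AUC_0→∞ = F × Dose / CL
        = 0.34 × 10 / 7.96 = 0.427136 mg/L·hr

AUC = 0.427 mg/L·hr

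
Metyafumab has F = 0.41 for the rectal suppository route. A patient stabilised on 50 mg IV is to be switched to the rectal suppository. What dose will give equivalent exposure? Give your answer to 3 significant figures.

D_rectal = 122 mg

For equal systemic exposure: F × D_ev = D_iv
D_ev = D_iv / F = 50 / 0.41 = 121.951 mg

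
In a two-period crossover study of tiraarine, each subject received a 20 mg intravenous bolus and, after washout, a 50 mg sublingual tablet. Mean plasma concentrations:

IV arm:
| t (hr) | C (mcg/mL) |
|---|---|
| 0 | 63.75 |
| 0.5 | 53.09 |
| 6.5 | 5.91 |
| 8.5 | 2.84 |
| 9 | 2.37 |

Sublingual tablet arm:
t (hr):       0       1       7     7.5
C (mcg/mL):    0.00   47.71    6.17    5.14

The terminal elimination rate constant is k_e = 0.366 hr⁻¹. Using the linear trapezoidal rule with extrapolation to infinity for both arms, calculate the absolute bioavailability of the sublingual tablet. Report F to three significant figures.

F = 0.363

Trapezoidal AUC_0→9 (IV):
  [0→0.5]: (63.75+53.09)/2 × 0.5 = 29.21
  [0.5→6.5]: (53.09+5.91)/2 × 6 = 177.0
  [6.5→8.5]: (5.91+2.84)/2 × 2 = 8.75
  [8.5→9]: (2.84+2.37)/2 × 0.5 = 1.3025
  Sum = 216.2625 mcg/mL·hr
IV tail: 2.37/0.366 = 6.475; AUC_iv,0→∞ = 216.2625 + 6.475 = 222.7375 mcg/mL·hr
Trapezoidal AUC_0→7.5 (sublingual tablet):
  [0→1]: (0.00+47.71)/2 × 1 = 23.855
  [1→7]: (47.71+6.17)/2 × 6 = 161.64
  [7→7.5]: (6.17+5.14)/2 × 0.5 = 2.8275
  Sum = 188.3225 mcg/mL·hr
sublingual tablet tail: 5.14/0.366 = 14.044; AUC_ev,0→∞ = 188.3225 + 14.044 = 202.3665 mcg/mL·hr
F = (AUC_ev/D_ev)/(AUC_iv/D_iv) = (202.3665/50)/(222.7375/20) = 4.04733/11.136875 = 0.3634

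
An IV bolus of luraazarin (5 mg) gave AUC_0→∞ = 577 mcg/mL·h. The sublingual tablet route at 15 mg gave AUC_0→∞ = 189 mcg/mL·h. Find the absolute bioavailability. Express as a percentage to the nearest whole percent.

F = (AUC_ev / D_ev) / (AUC_iv / D_iv)
  = (189/15) / (577/5)
  = 12.6 / 115.4 = 0.1092
  = 10.92%

F = 11%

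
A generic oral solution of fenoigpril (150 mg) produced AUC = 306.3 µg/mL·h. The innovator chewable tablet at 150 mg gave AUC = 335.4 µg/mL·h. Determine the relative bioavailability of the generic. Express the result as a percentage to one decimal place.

F_rel = (AUC_test/D_test) / (AUC_ref/D_ref)
      = (306.3/150) / (335.4/150)
      = 2.042 / 2.236 = 0.9132 = 91.32%

F_rel = 91.3%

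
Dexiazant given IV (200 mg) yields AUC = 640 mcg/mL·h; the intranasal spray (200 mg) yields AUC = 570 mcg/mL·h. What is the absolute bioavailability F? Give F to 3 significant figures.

F = 0.891

F = (AUC_ev / D_ev) / (AUC_iv / D_iv)
  = (570/200) / (640/200)
  = 2.85 / 3.2 = 0.8906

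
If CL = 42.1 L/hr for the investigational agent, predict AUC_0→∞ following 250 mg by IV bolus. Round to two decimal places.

AUC = 5.94 mg/L·hr

AUC_0→∞ = Dose_iv / CL
        = 250 / 42.1 = 5.93824 mg/L·hr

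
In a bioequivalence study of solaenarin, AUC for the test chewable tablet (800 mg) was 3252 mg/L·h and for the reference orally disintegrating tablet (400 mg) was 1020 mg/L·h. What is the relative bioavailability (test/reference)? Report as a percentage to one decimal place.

F_rel = (AUC_test/D_test) / (AUC_ref/D_ref)
      = (3252/800) / (1020/400)
      = 4.065 / 2.55 = 1.5941 = 159.41%

F_rel = 159.4%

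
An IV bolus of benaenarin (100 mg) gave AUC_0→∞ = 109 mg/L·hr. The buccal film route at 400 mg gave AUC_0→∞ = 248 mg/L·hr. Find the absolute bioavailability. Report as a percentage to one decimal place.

F = (AUC_ev / D_ev) / (AUC_iv / D_iv)
  = (248/400) / (109/100)
  = 0.62 / 1.09 = 0.5688
  = 56.88%

F = 56.9%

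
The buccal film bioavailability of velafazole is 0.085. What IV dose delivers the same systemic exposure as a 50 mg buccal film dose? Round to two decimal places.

Systemic exposure from an extravascular dose = F × D_ev, so the equivalent IV dose is F × D_ev.
D_iv = F × D_ev = 0.085 × 50 = 4.25 mg

D_iv = 4.25 mg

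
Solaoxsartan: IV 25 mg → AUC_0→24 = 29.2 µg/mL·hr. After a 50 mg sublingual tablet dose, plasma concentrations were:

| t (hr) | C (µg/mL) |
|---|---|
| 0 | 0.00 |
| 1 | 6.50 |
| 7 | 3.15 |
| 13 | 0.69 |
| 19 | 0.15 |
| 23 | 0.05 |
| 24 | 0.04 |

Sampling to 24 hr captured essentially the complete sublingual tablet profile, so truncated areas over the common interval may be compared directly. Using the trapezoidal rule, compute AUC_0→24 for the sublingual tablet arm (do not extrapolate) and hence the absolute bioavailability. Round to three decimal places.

F = 0.799

Trapezoidal AUC_0→24 (sublingual tablet):
  [0→1]: (0.00+6.50)/2 × 1 = 3.25
  [1→7]: (6.50+3.15)/2 × 6 = 28.95
  [7→13]: (3.15+0.69)/2 × 6 = 11.52
  [13→19]: (0.69+0.15)/2 × 6 = 2.52
  [19→23]: (0.15+0.05)/2 × 4 = 0.4
  [23→24]: (0.05+0.04)/2 × 1 = 0.045
  Sum = 46.685 µg/mL·hr
F = (AUC_ev/D_ev)/(AUC_iv/D_iv) = (46.685/50)/(29.2/25) = 0.9337/1.168 = 0.7994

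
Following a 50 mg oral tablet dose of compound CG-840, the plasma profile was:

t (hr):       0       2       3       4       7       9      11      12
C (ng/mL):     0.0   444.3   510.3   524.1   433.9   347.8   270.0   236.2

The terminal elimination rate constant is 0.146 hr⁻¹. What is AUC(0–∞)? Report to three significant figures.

AUC = 6150 ng/mL·hr

Trapezoidal AUC_0→12:
  [0→2]: (0.0+444.3)/2 × 2 = 444.3
  [2→3]: (444.3+510.3)/2 × 1 = 477.3
  [3→4]: (510.3+524.1)/2 × 1 = 517.2
  [4→7]: (524.1+433.9)/2 × 3 = 1437.0
  [7→9]: (433.9+347.8)/2 × 2 = 781.7
  [9→11]: (347.8+270.0)/2 × 2 = 617.8
  [11→12]: (270.0+236.2)/2 × 1 = 253.1
  Sum = 4528.4 ng/mL·hr
Extrapolated tail: C_last / k_e = 236.2 / 0.146 = 1617.808
AUC_0→∞ = 4528.4 + 1617.808 = 6146.208 ng/mL·hr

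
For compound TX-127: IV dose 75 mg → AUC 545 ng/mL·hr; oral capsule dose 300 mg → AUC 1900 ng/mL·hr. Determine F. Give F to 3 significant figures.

F = 0.872

F = (AUC_ev / D_ev) / (AUC_iv / D_iv)
  = (1900/300) / (545/75)
  = 6.33333 / 7.26667 = 0.8716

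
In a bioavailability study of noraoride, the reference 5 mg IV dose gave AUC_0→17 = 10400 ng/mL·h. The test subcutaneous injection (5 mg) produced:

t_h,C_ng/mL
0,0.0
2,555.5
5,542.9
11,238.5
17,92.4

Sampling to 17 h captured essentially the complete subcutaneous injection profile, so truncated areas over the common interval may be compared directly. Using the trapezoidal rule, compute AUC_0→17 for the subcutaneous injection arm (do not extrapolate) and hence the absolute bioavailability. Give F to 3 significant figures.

Trapezoidal AUC_0→17 (subcutaneous injection):
  [0→2]: (0.0+555.5)/2 × 2 = 555.5
  [2→5]: (555.5+542.9)/2 × 3 = 1647.6
  [5→11]: (542.9+238.5)/2 × 6 = 2344.2
  [11→17]: (238.5+92.4)/2 × 6 = 992.7
  Sum = 5540.0 ng/mL·h
F = (AUC_ev/D_ev)/(AUC_iv/D_iv) = (5540.0/5)/(10400/5) = 1108/2080 = 0.5327

F = 0.533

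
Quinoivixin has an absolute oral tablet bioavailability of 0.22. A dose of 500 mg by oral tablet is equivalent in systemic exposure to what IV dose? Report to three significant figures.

Systemic exposure from an extravascular dose = F × D_ev, so the equivalent IV dose is F × D_ev.
D_iv = F × D_ev = 0.22 × 500 = 110 mg

D_iv = 110 mg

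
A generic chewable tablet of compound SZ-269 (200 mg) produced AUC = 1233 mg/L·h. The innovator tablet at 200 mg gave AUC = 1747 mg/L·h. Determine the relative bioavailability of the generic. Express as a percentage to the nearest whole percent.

F_rel = 71%

F_rel = (AUC_test/D_test) / (AUC_ref/D_ref)
      = (1233/200) / (1747/200)
      = 6.165 / 8.735 = 0.7058 = 70.58%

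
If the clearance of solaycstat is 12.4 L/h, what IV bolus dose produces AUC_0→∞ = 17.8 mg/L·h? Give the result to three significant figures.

Dose_iv = CL × AUC_0→∞
     = 12.4 × 17.8 = 220.72 mg

Dose = 221 mg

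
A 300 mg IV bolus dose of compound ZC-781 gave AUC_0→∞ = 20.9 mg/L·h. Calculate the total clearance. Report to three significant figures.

CL = Dose_iv / AUC_0→∞
   = 300 / 20.9 = 14.3541 L/h

CL = 14.4 L/h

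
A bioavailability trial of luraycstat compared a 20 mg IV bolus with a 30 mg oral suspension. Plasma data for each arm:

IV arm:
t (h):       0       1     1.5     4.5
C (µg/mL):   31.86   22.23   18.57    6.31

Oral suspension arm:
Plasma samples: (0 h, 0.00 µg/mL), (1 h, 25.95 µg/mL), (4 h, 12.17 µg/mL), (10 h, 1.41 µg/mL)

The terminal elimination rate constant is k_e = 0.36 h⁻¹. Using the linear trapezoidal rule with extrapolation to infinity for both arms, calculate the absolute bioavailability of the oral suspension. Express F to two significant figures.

Trapezoidal AUC_0→4.5 (IV):
  [0→1]: (31.86+22.23)/2 × 1 = 27.045
  [1→1.5]: (22.23+18.57)/2 × 0.5 = 10.2
  [1.5→4.5]: (18.57+6.31)/2 × 3 = 37.32
  Sum = 74.565 µg/mL·h
IV tail: 6.31/0.36 = 17.528; AUC_iv,0→∞ = 74.565 + 17.528 = 92.093 µg/mL·h
Trapezoidal AUC_0→10 (oral suspension):
  [0→1]: (0.00+25.95)/2 × 1 = 12.975
  [1→4]: (25.95+12.17)/2 × 3 = 57.18
  [4→10]: (12.17+1.41)/2 × 6 = 40.74
  Sum = 110.895 µg/mL·h
oral suspension tail: 1.41/0.36 = 3.917; AUC_ev,0→∞ = 110.895 + 3.917 = 114.812 µg/mL·h
F = (AUC_ev/D_ev)/(AUC_iv/D_iv) = (114.812/30)/(92.093/20) = 3.82707/4.60465 = 0.8311

F = 0.83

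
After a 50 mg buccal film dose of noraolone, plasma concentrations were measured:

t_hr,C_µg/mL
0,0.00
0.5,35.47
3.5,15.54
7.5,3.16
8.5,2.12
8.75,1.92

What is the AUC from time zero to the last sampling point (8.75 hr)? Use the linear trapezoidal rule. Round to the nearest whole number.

AUC = 126 µg/mL·hr

Trapezoidal AUC_0→8.75:
  [0→0.5]: (0.00+35.47)/2 × 0.5 = 8.8675
  [0.5→3.5]: (35.47+15.54)/2 × 3 = 76.515
  [3.5→7.5]: (15.54+3.16)/2 × 4 = 37.4
  [7.5→8.5]: (3.16+2.12)/2 × 1 = 2.64
  [8.5→8.75]: (2.12+1.92)/2 × 0.25 = 0.505
  Sum = 125.9275 µg/mL·hr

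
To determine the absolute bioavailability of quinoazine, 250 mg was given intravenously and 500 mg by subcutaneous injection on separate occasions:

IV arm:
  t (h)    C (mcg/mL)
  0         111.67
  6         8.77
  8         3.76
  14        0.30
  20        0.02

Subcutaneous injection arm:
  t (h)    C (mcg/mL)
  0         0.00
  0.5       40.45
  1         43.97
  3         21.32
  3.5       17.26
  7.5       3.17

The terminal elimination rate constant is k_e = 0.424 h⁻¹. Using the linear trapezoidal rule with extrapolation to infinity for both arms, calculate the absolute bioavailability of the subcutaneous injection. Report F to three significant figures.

Trapezoidal AUC_0→20 (IV):
  [0→6]: (111.67+8.77)/2 × 6 = 361.32
  [6→8]: (8.77+3.76)/2 × 2 = 12.53
  [8→14]: (3.76+0.30)/2 × 6 = 12.18
  [14→20]: (0.30+0.02)/2 × 6 = 0.96
  Sum = 386.99 mcg/mL·h
IV tail: 0.02/0.424 = 0.047; AUC_iv,0→∞ = 386.99 + 0.047 = 387.037 mcg/mL·h
Trapezoidal AUC_0→7.5 (subcutaneous injection):
  [0→0.5]: (0.00+40.45)/2 × 0.5 = 10.1125
  [0.5→1]: (40.45+43.97)/2 × 0.5 = 21.105
  [1→3]: (43.97+21.32)/2 × 2 = 65.29
  [3→3.5]: (21.32+17.26)/2 × 0.5 = 9.645
  [3.5→7.5]: (17.26+3.17)/2 × 4 = 40.86
  Sum = 147.0125 mcg/mL·h
subcutaneous injection tail: 3.17/0.424 = 7.476; AUC_ev,0→∞ = 147.0125 + 7.476 = 154.4885 mcg/mL·h
F = (AUC_ev/D_ev)/(AUC_iv/D_iv) = (154.4885/500)/(387.037/250) = 0.308977/1.548148 = 0.1996

F = 0.200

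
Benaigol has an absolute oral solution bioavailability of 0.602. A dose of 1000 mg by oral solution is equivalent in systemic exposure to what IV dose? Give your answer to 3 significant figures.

Systemic exposure from an extravascular dose = F × D_ev, so the equivalent IV dose is F × D_ev.
D_iv = F × D_ev = 0.602 × 1000 = 602 mg

D_iv = 602 mg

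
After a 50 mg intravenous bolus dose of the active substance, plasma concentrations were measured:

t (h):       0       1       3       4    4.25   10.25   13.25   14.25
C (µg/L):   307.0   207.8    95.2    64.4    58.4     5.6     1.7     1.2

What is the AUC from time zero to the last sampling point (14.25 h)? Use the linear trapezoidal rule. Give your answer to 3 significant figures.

AUC = 860 µg/L·h

Trapezoidal AUC_0→14.25:
  [0→1]: (307.0+207.8)/2 × 1 = 257.4
  [1→3]: (207.8+95.2)/2 × 2 = 303.0
  [3→4]: (95.2+64.4)/2 × 1 = 79.8
  [4→4.25]: (64.4+58.4)/2 × 0.25 = 15.35
  [4.25→10.25]: (58.4+5.6)/2 × 6 = 192.0
  [10.25→13.25]: (5.6+1.7)/2 × 3 = 10.95
  [13.25→14.25]: (1.7+1.2)/2 × 1 = 1.45
  Sum = 859.95 µg/L·h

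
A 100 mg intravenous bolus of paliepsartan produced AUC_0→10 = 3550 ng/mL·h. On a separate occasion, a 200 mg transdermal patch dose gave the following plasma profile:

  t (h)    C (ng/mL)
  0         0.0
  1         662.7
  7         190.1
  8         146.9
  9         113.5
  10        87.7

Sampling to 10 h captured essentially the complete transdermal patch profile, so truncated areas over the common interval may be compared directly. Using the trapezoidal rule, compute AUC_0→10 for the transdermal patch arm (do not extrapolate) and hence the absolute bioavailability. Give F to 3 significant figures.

Trapezoidal AUC_0→10 (transdermal patch):
  [0→1]: (0.0+662.7)/2 × 1 = 331.35
  [1→7]: (662.7+190.1)/2 × 6 = 2558.4
  [7→8]: (190.1+146.9)/2 × 1 = 168.5
  [8→9]: (146.9+113.5)/2 × 1 = 130.2
  [9→10]: (113.5+87.7)/2 × 1 = 100.6
  Sum = 3289.05 ng/mL·h
F = (AUC_ev/D_ev)/(AUC_iv/D_iv) = (3289.05/200)/(3550/100) = 16.44525/35.5 = 0.4632

F = 0.463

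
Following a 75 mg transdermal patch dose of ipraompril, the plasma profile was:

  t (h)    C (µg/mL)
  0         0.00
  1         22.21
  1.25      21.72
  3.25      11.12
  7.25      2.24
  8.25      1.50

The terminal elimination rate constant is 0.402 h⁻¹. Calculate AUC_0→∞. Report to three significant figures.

Trapezoidal AUC_0→8.25:
  [0→1]: (0.00+22.21)/2 × 1 = 11.105
  [1→1.25]: (22.21+21.72)/2 × 0.25 = 5.49125
  [1.25→3.25]: (21.72+11.12)/2 × 2 = 32.84
  [3.25→7.25]: (11.12+2.24)/2 × 4 = 26.72
  [7.25→8.25]: (2.24+1.50)/2 × 1 = 1.87
  Sum = 78.02625 µg/mL·h
Extrapolated tail: C_last / k_e = 1.50 / 0.402 = 3.731
AUC_0→∞ = 78.02625 + 3.731 = 81.75725 µg/mL·h

AUC = 81.8 µg/mL·h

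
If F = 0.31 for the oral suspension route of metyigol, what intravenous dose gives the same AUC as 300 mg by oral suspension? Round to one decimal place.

Systemic exposure from an extravascular dose = F × D_ev, so the equivalent IV dose is F × D_ev.
D_iv = F × D_ev = 0.31 × 300 = 93 mg

D_iv = 93.0 mg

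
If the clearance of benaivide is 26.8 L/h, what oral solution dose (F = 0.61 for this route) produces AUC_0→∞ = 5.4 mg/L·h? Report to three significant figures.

Dose = 237 mg

Dose = CL × AUC_0→∞ / F
     = 26.8 × 5.4 / 0.61 = 237.246 mg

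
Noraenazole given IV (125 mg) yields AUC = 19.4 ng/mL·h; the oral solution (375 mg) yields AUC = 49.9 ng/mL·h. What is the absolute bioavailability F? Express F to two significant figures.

F = 0.86

F = (AUC_ev / D_ev) / (AUC_iv / D_iv)
  = (49.9/375) / (19.4/125)
  = 0.133067 / 0.1552 = 0.8574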